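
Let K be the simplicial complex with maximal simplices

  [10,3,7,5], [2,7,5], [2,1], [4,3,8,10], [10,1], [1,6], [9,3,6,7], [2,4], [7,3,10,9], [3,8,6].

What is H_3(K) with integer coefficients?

H_3 ≅ 0.

We work with the vertex ordering 1 < 2 < 3 < 4 < 5 < 6 < 7 < 8 < 9 < 10. The simplices of K, each written with vertices in increasing order, are:

  0-simplices (10): [1], [2], [3], [4], [5], [6], [7], [8], [9], [10]
  1-simplices (24): (24 of them)
  2-simplices (16): [2,5,7], [3,4,8], [3,4,10], [3,5,7], [3,5,10], [3,6,7], [3,6,8], [3,6,9], [3,7,9], [3,7,10], [3,8,10], [3,9,10], [4,8,10], [5,7,10], [6,7,9], [7,9,10]
  3-simplices (4): [3,4,8,10], [3,5,7,10], [3,6,7,9], [3,7,9,10]

Hence C_0 ≅ Z^10, C_1 ≅ Z^24, C_2 ≅ Z^16, C_3 ≅ Z^4.

∂_1: C_1 → C_0 is given by ∂[p,q] = [q] − [p]. For instance
  ∂[3,9] = [9] − [3].
This gives a 10×24 integer matrix of rank 9; reducing to Smith normal form yields diagonal entries (1,1,1,1,1,1,1,1,1).

Boundary ∂_2: C_2 → C_1 maps a triangle to the signed sum of its edges. For instance
  ∂[2,5,7] = [5,7] − [2,7] + [2,5],
  ∂[3,7,9] = [7,9] − [3,9] + [3,7].
This gives a 24×16 integer matrix of rank 12; reducing to Smith normal form yields diagonal entries (1,1,1,1,1,1,1,1,1,1,1,1).

Boundary ∂_3: C_3 → C_2 sends each 3-simplex σ to the alternating sum Σ_i (−1)^i (σ with its i-th vertex removed). For instance
  ∂[3,6,7,9] = [6,7,9] − [3,7,9] + [3,6,9] − [3,6,7],
  ∂[3,7,9,10] = [7,9,10] − [3,9,10] + [3,7,10] − [3,7,9].
This gives a 16×4 integer matrix of rank 4; reducing to Smith normal form yields diagonal entries (1,1,1,1).

Now H_k = ker ∂_k / im ∂_{k+1}, so:

  H_3: rank ker ∂_3 − rank ∂_4 = (4 − 4) − 0 = 0, and there is no ∂_4, so H_3 = 0.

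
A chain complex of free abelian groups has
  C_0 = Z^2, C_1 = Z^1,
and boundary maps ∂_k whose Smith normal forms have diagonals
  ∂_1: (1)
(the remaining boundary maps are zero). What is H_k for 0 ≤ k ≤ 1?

H_0: b_0 = 2 − 0 − 1 = 1; torsion from ∂_1 factors > 1: none. So H_0 = Z.
H_1: b_1 = 1 − 1 − 0 = 0; torsion from ∂_2 factors > 1: none. So H_1 = 0.

H_0 = Z,  H_1 = 0.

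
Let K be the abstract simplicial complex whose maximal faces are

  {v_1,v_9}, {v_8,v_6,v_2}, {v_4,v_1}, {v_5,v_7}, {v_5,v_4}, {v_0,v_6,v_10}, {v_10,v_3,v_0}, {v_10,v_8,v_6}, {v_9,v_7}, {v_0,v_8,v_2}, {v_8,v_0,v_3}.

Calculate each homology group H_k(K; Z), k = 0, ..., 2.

H_0 = Z^2,  H_1 = Z^2,  H_2 = 0.

We work with the vertex ordering v_0 < v_1 < v_2 < v_3 < v_4 < v_5 < v_6 < v_7 < v_8 < v_9 < v_10. The simplices of K, each written with vertices in increasing order, are:

  0-simplices (11): [v_0], [v_1], [v_2], [v_3], [v_4], [v_5], [v_6], [v_7], [v_8], [v_9], [v_10]
  1-simplices (17): (17 of them)
  2-simplices (6): [v_0,v_2,v_8], [v_0,v_3,v_8], [v_0,v_3,v_10], [v_0,v_6,v_10], [v_2,v_6,v_8], [v_6,v_8,v_10]

Hence C_0 ≅ Z^11, C_1 ≅ Z^17, C_2 ≅ Z^6.

Boundary ∂_1: C_1 → C_0 maps an edge to its endpoints' difference, ∂[p,q] = q − p. For instance
  ∂[v_2,v_6] = [v_6] − [v_2].
The resulting 11×17 matrix has rank 9, and its Smith normal form has invariant factors (1,1,1,1,1,1,1,1,1).

Boundary ∂_2: C_2 → C_1 acts by ∂[p,q,r] = [q,r] − [p,r] + [p,q]. For instance
  ∂[v_6,v_8,v_10] = [v_8,v_10] − [v_6,v_10] + [v_6,v_8],
  ∂[v_0,v_3,v_10] = [v_3,v_10] − [v_0,v_10] + [v_0,v_3].
This gives a 17×6 integer matrix of rank 6; reducing to Smith normal form yields diagonal entries (1,1,1,1,1,1).

Now H_k = ker ∂_k / im ∂_{k+1}, so:

  H_0: rank C_0 − rank ∂_1 = 11 − 9 = 2, and the invariant factors of ∂_1 are all 1, so H_0 ≅ Z^2.
  H_1: rank ker ∂_1 − rank ∂_2 = (17 − 9) − 6 = 2, and the invariant factors of ∂_2 are all 1, so H_1 ≅ Z^2.
  H_2: rank ker ∂_2 − rank ∂_3 = (6 − 6) − 0 = 0, and there is no ∂_3, so H_2 ≅ 0.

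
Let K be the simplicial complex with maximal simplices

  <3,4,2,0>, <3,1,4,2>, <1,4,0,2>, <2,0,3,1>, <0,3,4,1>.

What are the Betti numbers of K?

b_0 = 1, b_1 = 0, b_2 = 0, b_3 = 1.

Fix the vertex order 0 < 1 < 2 < 3 < 4 and write every simplex with vertices in increasing order. Then dim K = 3 and the simplices of K are:

  0-simplices (5): [0], [1], [2], [3], [4]
  1-simplices (10): [0,1], [0,2], [0,3], [0,4], [1,2], [1,3], [1,4], [2,3], [2,4], [3,4]
  2-simplices (10): [0,1,2], [0,1,3], [0,1,4], [0,2,3], [0,2,4], [0,3,4], [1,2,3], [1,2,4], [1,3,4], [2,3,4]
  3-simplices (5): [0,1,2,3], [0,1,2,4], [0,1,3,4], [0,2,3,4], [1,2,3,4]

giving chain groups C_0 ≅ Z^5, C_1 ≅ Z^10, C_2 ≅ Z^10, C_3 ≅ Z^5.

Boundary ∂_1: C_1 → C_0 maps an edge to its endpoints' difference, ∂[p,q] = q − p. For instance
  ∂[1,2] = [2] − [1].
This gives a 5×10 integer matrix of rank 4; reducing to Smith normal form yields diagonal entries (1,1,1,1).

Boundary ∂_2: C_2 → C_1 acts by ∂[p,q,r] = [q,r] − [p,r] + [p,q]. For instance
  ∂[1,3,4] = [3,4] − [1,4] + [1,3],
  ∂[0,1,2] = [1,2] − [0,2] + [0,1].
The resulting 10×10 matrix has rank 6, and its Smith normal form has invariant factors (1,1,1,1,1,1).

The boundary map ∂_3: C_3 → C_2 sends each 3-simplex σ to the alternating sum Σ_i (−1)^i (σ with its i-th vertex removed). For instance
  ∂[0,1,2,4] = [1,2,4] − [0,2,4] + [0,1,4] − [0,1,2],
  ∂[0,1,2,3] = [1,2,3] − [0,2,3] + [0,1,3] − [0,1,2].
The resulting 10×5 matrix has rank 4, and its Smith normal form has invariant factors (1,1,1,1).

Computing H_k = (kernel of ∂_k) / (image of ∂_{k+1}):

  H_0: rank C_0 − rank ∂_1 = 5 − 4 = 1, and the invariant factors of ∂_1 are all 1, so H_0 ≅ Z.
  H_1: rank ker ∂_1 − rank ∂_2 = (10 − 4) − 6 = 0, and the invariant factors of ∂_2 are all 1, so H_1 ≅ 0.
  H_2: rank ker ∂_2 − rank ∂_3 = (10 − 6) − 4 = 0, and the invariant factors of ∂_3 are all 1, so H_2 ≅ 0.
  H_3: rank ker ∂_3 − rank ∂_4 = (5 − 4) − 0 = 1, and there is no ∂_4, so H_3 ≅ Z.

Hence the Betti numbers are b_0 = 1, b_1 = 0, b_2 = 0, b_3 = 1.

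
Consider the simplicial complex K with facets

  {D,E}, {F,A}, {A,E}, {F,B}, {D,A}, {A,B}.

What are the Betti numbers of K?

b_0 = 1, b_1 = 2.

Fix the vertex order A < B < D < E < F and write every simplex with vertices in increasing order. Then dim K = 1 and the simplices of K are:

  0-simplices (5): A, B, D, E, F
  1-simplices (6): AB, AD, AE, AF, BF, DE

Hence C_0 ≅ Z^5, C_1 ≅ Z^6.

The boundary map ∂_1: C_1 → C_0 maps an edge to its endpoints' difference, ∂[p,q] = q − p.
As a 5×6 matrix over Z this has rank 4, with invariant factors (1,1,1,1).

Computing H_k = (kernel of ∂_k) / (image of ∂_{k+1}):

  H_0: rank C_0 − rank ∂_1 = 5 − 4 = 1, and the invariant factors of ∂_1 are all 1, so H_0 = Z.
  H_1: rank ker ∂_1 − rank ∂_2 = (6 − 4) − 0 = 2, and there is no ∂_2, so H_1 = Z^2.

(K is a triangulation of a wedge of 2 circles.)

Hence the Betti numbers are b_0 = 1, b_1 = 2.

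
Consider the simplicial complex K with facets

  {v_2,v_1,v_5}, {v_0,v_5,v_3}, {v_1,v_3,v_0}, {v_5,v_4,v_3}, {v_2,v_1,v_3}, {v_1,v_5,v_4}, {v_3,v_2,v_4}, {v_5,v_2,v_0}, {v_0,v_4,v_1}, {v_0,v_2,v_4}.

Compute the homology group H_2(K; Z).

H_2 = 0.

We work with the vertex ordering v_0 < v_1 < v_2 < v_3 < v_4 < v_5. The simplices of K, each written with vertices in increasing order, are:

  0-simplices (6): [v_0], [v_1], [v_2], [v_3], [v_4], [v_5]
  1-simplices (15): (15 of them)
  2-simplices (10): [v_0,v_1,v_3], [v_0,v_1,v_4], [v_0,v_2,v_4], [v_0,v_2,v_5], [v_0,v_3,v_5], [v_1,v_2,v_3], [v_1,v_2,v_5], [v_1,v_4,v_5], [v_2,v_3,v_4], [v_3,v_4,v_5]

giving chain groups C_0 ≅ Z^6, C_1 ≅ Z^15, C_2 ≅ Z^10.

Boundary ∂_1: C_1 → C_0 sends each edge [p,q] (with p < q) to q − p.
As a 6×15 matrix over Z this has rank 5, with invariant factors (1,1,1,1,1).

∂_2: C_2 → C_1 acts by ∂[p,q,r] = [q,r] − [p,r] + [p,q]. For instance
  ∂[v_0,v_2,v_5] = [v_2,v_5] − [v_0,v_5] + [v_0,v_2],
  ∂[v_1,v_2,v_3] = [v_2,v_3] − [v_1,v_3] + [v_1,v_2].
This gives a 15×10 integer matrix of rank 10; reducing to Smith normal form yields diagonal entries (1,1,1,1,1,1,1,1,1,2).

From H_k ≅ ker(∂_k) / im(∂_{k+1}) we obtain:

  H_2: rank ker ∂_2 − rank ∂_3 = (10 − 10) − 0 = 0, and there is no ∂_3, so H_2 = 0.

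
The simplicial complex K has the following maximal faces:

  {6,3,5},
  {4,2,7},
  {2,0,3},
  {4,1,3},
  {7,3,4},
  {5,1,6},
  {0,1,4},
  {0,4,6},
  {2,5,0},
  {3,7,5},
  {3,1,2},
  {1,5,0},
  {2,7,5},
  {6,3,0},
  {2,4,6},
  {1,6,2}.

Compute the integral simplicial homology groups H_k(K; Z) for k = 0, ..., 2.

H_0 ≅ Z,  H_1 ≅ Z^2,  H_2 ≅ Z.

Fix the vertex order 0 < 1 < 2 < 3 < 4 < 5 < 6 < 7 and write every simplex with vertices in increasing order. Then dim K = 2 and the simplices of K are:

  0-simplices (8): [0], [1], [2], [3], [4], [5], [6], [7]
  1-simplices (24): (24 of them)
  2-simplices (16): [0,1,4], [0,1,5], [0,2,3], [0,2,5], [0,3,6], [0,4,6], [1,2,3], [1,2,6], [1,3,4], [1,5,6], [2,4,6], [2,4,7], [2,5,7], [3,4,7], [3,5,6], [3,5,7]

Hence C_0 ≅ Z^8, C_1 ≅ Z^24, C_2 ≅ Z^16.

The boundary map ∂_1: C_1 → C_0 is given by ∂[p,q] = [q] − [p]. For instance
  ∂[3,4] = [4] − [3].
This gives a 8×24 integer matrix of rank 7; reducing to Smith normal form yields diagonal entries (1,1,1,1,1,1,1).

∂_2: C_2 → C_1 sends each 2-simplex [p,q,r] to [q,r] − [p,r] + [p,q]. For instance
  ∂[1,5,6] = [5,6] − [1,6] + [1,5],
  ∂[2,4,6] = [4,6] − [2,6] + [2,4].
The 24×16 boundary matrix has rank 15 and Smith normal form diag(1,1,1,1,1,1,1,1,1,1,1,1,1,1,1).

Computing H_k = (kernel of ∂_k) / (image of ∂_{k+1}):

  H_0: rank C_0 − rank ∂_1 = 8 − 7 = 1, and the invariant factors of ∂_1 are all 1, so H_0 ≅ Z.
  H_1: rank ker ∂_1 − rank ∂_2 = (24 − 7) − 15 = 2, and the invariant factors of ∂_2 are all 1, so H_1 ≅ Z^2.
  H_2: rank ker ∂_2 − rank ∂_3 = (16 − 15) − 0 = 1, and there is no ∂_3, so H_2 ≅ Z.

As a check, the Euler characteristic is 8 − 24 + 16 = 0, which agrees with 1 − 2 + 1 = 0.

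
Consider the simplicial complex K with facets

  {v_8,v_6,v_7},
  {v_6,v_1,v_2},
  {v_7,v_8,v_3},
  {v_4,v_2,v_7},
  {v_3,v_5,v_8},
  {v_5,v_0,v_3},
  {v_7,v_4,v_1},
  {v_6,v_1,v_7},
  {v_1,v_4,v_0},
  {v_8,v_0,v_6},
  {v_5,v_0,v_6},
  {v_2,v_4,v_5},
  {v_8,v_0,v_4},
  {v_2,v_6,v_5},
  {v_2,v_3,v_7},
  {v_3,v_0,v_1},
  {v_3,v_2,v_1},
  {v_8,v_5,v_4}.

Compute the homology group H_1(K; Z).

H_1 ≅ Z ⊕ Z/2.

We work with the vertex ordering v_0 < v_1 < v_2 < v_3 < v_4 < v_5 < v_6 < v_7 < v_8. The simplices of K, each written with vertices in increasing order, are:

  0-simplices (9): [v_0], [v_1], [v_2], [v_3], [v_4], [v_5], [v_6], [v_7], [v_8]
  1-simplices (27): (27 of them)
  2-simplices (18): (18 of them)

Hence C_0 ≅ Z^9, C_1 ≅ Z^27, C_2 ≅ Z^18.

∂_1: C_1 → C_0 sends each edge [p,q] (with p < q) to q − p.
The resulting 9×27 matrix has rank 8, and its Smith normal form has invariant factors (1,1,1,1,1,1,1,1).

∂_2: C_2 → C_1 maps a triangle to the signed sum of its edges. For instance
  ∂[v_1,v_6,v_7] = [v_6,v_7] − [v_1,v_7] + [v_1,v_6],
  ∂[v_0,v_6,v_8] = [v_6,v_8] − [v_0,v_8] + [v_0,v_6].
The 27×18 boundary matrix has rank 18 and Smith normal form diag(1,1,1,1,1,1,1,1,1,1,1,1,1,1,1,1,1,2).

Reading off H_k = ker ∂_k / im ∂_{k+1}:

  H_1: rank ker ∂_1 − rank ∂_2 = (27 − 8) − 18 = 1, and ∂_2 has invariant factor 2 > 1, so H_1 ≅ Z ⊕ Z/2.

(K is a triangulation of the Klein bottle.)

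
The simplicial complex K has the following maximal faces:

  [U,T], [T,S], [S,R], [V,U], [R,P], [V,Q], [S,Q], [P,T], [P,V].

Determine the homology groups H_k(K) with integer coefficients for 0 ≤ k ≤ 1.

Take the total order P < Q < R < S < T < U < V on the vertex set. Then K (dimension 1) consists of the simplices:

  0-simplices (7): P, Q, R, S, T, U, V
  1-simplices (9): PR, PT, PV, QS, QV, RS, ST, TU, UV

Hence C_0 ≅ Z^7, C_1 ≅ Z^9.

∂_1: C_1 → C_0 sends each edge [p,q] (with p < q) to q − p. For instance
  ∂QV = V − Q.
This gives a 7×9 integer matrix of rank 6; reducing to Smith normal form yields diagonal entries (1,1,1,1,1,1).

From H_k ≅ ker(∂_k) / im(∂_{k+1}) we obtain:

  H_0: rank C_0 − rank ∂_1 = 7 − 6 = 1, and the invariant factors of ∂_1 are all 1, so H_0 ≅ Z.
  H_1: rank ker ∂_1 − rank ∂_2 = (9 − 6) − 0 = 3, and there is no ∂_2, so H_1 ≅ Z^3.

As a check, the Euler characteristic is 7 − 9 = -2, which agrees with 1 − 3 = -2.

H_0 = Z,  H_1 = Z^3.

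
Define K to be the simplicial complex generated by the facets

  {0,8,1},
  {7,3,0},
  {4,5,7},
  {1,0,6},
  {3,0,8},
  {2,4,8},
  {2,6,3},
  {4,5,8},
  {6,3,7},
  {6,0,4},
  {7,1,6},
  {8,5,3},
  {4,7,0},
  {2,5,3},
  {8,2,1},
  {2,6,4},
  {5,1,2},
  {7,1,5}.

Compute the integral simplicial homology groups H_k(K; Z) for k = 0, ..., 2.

Take the total order 0 < 1 < 2 < 3 < 4 < 5 < 6 < 7 < 8 on the vertex set. Then K (dimension 2) consists of the simplices:

  0-simplices (9): [0], [1], [2], [3], [4], [5], [6], [7], [8]
  1-simplices (27): (27 of them)
  2-simplices (18): [0,1,6], [0,1,8], [0,3,7], [0,3,8], [0,4,6], [0,4,7], [1,2,5], [1,2,8], [1,5,7], [1,6,7], [2,3,5], [2,3,6], [2,4,6], [2,4,8], [3,5,8], [3,6,7], [4,5,7], [4,5,8]

so the chain groups are C_0 ≅ Z^9, C_1 ≅ Z^27, C_2 ≅ Z^18.

∂_1: C_1 → C_0 is given by ∂[p,q] = [q] − [p].
This gives a 9×27 integer matrix of rank 8; reducing to Smith normal form yields diagonal entries (1,1,1,1,1,1,1,1).

The boundary map ∂_2: C_2 → C_1 sends each 2-simplex [p,q,r] to [q,r] − [p,r] + [p,q]. For instance
  ∂[0,4,7] = [4,7] − [0,7] + [0,4],
  ∂[0,1,6] = [1,6] − [0,6] + [0,1].
As a 27×18 matrix over Z this has rank 18, with invariant factors (1,1,1,1,1,1,1,1,1,1,1,1,1,1,1,1,1,2).

Computing H_k = (kernel of ∂_k) / (image of ∂_{k+1}):

  H_0: rank C_0 − rank ∂_1 = 9 − 8 = 1, and the invariant factors of ∂_1 are all 1, so H_0 = Z.
  H_1: rank ker ∂_1 − rank ∂_2 = (27 − 8) − 18 = 1, and ∂_2 has invariant factor 2 > 1, so H_1 = Z × Z/2.
  H_2: rank ker ∂_2 − rank ∂_3 = (18 − 18) − 0 = 0, and there is no ∂_3, so H_2 = 0.

H_0 = Z,  H_1 = Z × Z/2,  H_2 = 0.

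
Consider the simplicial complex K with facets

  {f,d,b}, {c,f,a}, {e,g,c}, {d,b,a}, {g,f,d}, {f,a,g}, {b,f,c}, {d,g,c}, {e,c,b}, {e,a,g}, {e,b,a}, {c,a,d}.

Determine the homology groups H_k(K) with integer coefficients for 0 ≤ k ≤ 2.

Order the vertices as a < b < c < d < e < f < g. Listing each simplex with vertices in this order, K has dimension 2 with simplices:

  0-simplices (7): a, b, c, d, e, f, g
  1-simplices (18): ab, ac, ad, ae, af, ag, bc, bd, be, bf, cd, ce, cf, cg, df, dg, eg, fg
  2-simplices (12): abd, abe, acd, acf, aeg, afg, bce, bcf, bdf, cdg, ceg, dfg

Hence C_0 ≅ Z^7, C_1 ≅ Z^18, C_2 ≅ Z^12.

Boundary ∂_1: C_1 → C_0 sends each edge [p,q] (with p < q) to q − p. For instance
  ∂ag = g − a.
The resulting 7×18 matrix has rank 6, and its Smith normal form has invariant factors (1,1,1,1,1,1).

Boundary ∂_2: C_2 → C_1 maps a triangle to the signed sum of its edges. For instance
  ∂afg = fg − ag + af,
  ∂abd = bd − ad + ab.
The 18×12 boundary matrix has rank 12 and Smith normal form diag(1,1,1,1,1,1,1,1,1,1,1,2).

Computing H_k = (kernel of ∂_k) / (image of ∂_{k+1}):

  H_0: rank C_0 − rank ∂_1 = 7 − 6 = 1, and the invariant factors of ∂_1 are all 1, so H_0 ≅ Z.
  H_1: rank ker ∂_1 − rank ∂_2 = (18 − 6) − 12 = 0, and ∂_2 has invariant factor 2 > 1, so H_1 ≅ Z/2Z.
  H_2: rank ker ∂_2 − rank ∂_3 = (12 − 12) − 0 = 0, and there is no ∂_3, so H_2 ≅ 0.

As a check, the Euler characteristic is 7 − 18 + 12 = 1, which agrees with 1 − 0 + 0 = 1.
(K is a triangulation of the real projective plane RP^2.)

H_0 = Z,  H_1 = Z/2Z,  H_2 = 0.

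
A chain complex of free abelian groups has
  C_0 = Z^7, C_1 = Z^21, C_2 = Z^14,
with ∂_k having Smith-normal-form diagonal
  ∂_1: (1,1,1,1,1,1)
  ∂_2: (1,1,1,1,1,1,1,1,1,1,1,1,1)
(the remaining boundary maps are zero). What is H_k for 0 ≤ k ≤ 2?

H_0: b_0 = 7 − 0 − 6 = 1; torsion from ∂_1 factors > 1: none. So H_0 = Z.
H_1: b_1 = 21 − 6 − 13 = 2; torsion from ∂_2 factors > 1: none. So H_1 = Z^2.
H_2: b_2 = 14 − 13 − 0 = 1; torsion from ∂_3 factors > 1: none. So H_2 = Z.

H_0 = Z,  H_1 = Z^2,  H_2 = Z.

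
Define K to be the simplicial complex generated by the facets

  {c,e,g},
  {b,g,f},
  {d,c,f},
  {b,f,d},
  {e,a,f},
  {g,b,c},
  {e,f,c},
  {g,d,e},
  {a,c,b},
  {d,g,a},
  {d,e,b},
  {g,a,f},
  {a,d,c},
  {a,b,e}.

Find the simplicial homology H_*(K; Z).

H_0 = Z,  H_1 = Z^2,  H_2 = Z.

Fix the vertex order a < b < c < d < e < f < g and write every simplex with vertices in increasing order. Then dim K = 2 and the simplices of K are:

  0-simplices (7): a, b, c, d, e, f, g
  1-simplices (21): ab, ac, ad, ae, af, ag, bc, bd, be, bf, bg, cd, ce, cf, cg, de, df, dg, ef, eg, fg
  2-simplices (14): abc, abe, acd, adg, aef, afg, bcg, bde, bdf, bfg, cdf, cef, ceg, deg

Hence C_0 ≅ Z^7, C_1 ≅ Z^21, C_2 ≅ Z^14.

Boundary ∂_1: C_1 → C_0 sends each edge [p,q] (with p < q) to q − p.
The 7×21 boundary matrix has rank 6 and Smith normal form diag(1,1,1,1,1,1).

The boundary map ∂_2: C_2 → C_1 sends each 2-simplex [p,q,r] to [q,r] − [p,r] + [p,q]. For instance
  ∂ceg = eg − cg + ce,
  ∂bfg = fg − bg + bf.
The 21×14 boundary matrix has rank 13 and Smith normal form diag(1,1,1,1,1,1,1,1,1,1,1,1,1).

Now H_k = ker ∂_k / im ∂_{k+1}, so:

  H_0: rank C_0 − rank ∂_1 = 7 − 6 = 1, and the invariant factors of ∂_1 are all 1, so H_0 = Z.
  H_1: rank ker ∂_1 − rank ∂_2 = (21 − 6) − 13 = 2, and the invariant factors of ∂_2 are all 1, so H_1 = Z^2.
  H_2: rank ker ∂_2 − rank ∂_3 = (14 − 13) − 0 = 1, and there is no ∂_3, so H_2 = Z.

As a check, the Euler characteristic is 7 − 21 + 14 = 0, which agrees with 1 − 2 + 1 = 0.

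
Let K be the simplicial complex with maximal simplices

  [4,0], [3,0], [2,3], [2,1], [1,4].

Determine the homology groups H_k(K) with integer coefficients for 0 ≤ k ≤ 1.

Fix the vertex order 0 < 1 < 2 < 3 < 4 and write every simplex with vertices in increasing order. Then dim K = 1 and the simplices of K are:

  0-simplices (5): [0], [1], [2], [3], [4]
  1-simplices (5): [0,3], [0,4], [1,2], [1,4], [2,3]

so the chain groups are C_0 ≅ Z^5, C_1 ≅ Z^5.

Boundary ∂_1: C_1 → C_0 is given by ∂[p,q] = [q] − [p].
As a 5×5 matrix over Z this has rank 4, with invariant factors (1,1,1,1).

Computing H_k = (kernel of ∂_k) / (image of ∂_{k+1}):

  H_0: rank C_0 − rank ∂_1 = 5 − 4 = 1, and the invariant factors of ∂_1 are all 1, so H_0 ≅ Z.
  H_1: rank ker ∂_1 − rank ∂_2 = (5 − 4) − 0 = 1, and there is no ∂_2, so H_1 ≅ Z.

(K is a triangulation of the circle S^1.)

H_0 = Z,  H_1 = Z.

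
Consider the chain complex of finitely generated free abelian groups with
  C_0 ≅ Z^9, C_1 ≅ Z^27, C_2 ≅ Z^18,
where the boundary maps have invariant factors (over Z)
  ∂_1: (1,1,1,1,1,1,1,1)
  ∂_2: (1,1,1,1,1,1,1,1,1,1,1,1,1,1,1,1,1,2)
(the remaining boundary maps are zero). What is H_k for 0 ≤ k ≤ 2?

H_0 = Z,  H_1 = Z ⊕ Z/2Z,  H_2 = 0.

H_0: b_0 = 9 − 0 − 8 = 1; torsion from ∂_1 factors > 1: none. So H_0 = Z.
H_1: b_1 = 27 − 8 − 18 = 1; torsion from ∂_2 factors > 1: [2]. So H_1 = Z ⊕ Z/2Z.
H_2: b_2 = 18 − 18 − 0 = 0; torsion from ∂_3 factors > 1: none. So H_2 = 0.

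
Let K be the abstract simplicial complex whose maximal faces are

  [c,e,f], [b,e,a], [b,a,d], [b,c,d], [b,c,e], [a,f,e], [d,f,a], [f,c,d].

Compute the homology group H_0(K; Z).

Take the total order a < b < c < d < e < f on the vertex set. Then K (dimension 2) consists of the simplices:

  0-simplices (6): a, b, c, d, e, f
  1-simplices (12): ab, ad, ae, af, bc, bd, be, cd, ce, cf, df, ef
  2-simplices (8): abd, abe, adf, aef, bcd, bce, cdf, cef

Hence C_0 ≅ Z^6, C_1 ≅ Z^12, C_2 ≅ Z^8.

∂_1: C_1 → C_0 maps an edge to its endpoints' difference, ∂[p,q] = q − p. For instance
  ∂ef = f − e.
This gives a 6×12 integer matrix of rank 5; reducing to Smith normal form yields diagonal entries (1,1,1,1,1).

Boundary ∂_2: C_2 → C_1 maps a triangle to the signed sum of its edges. For instance
  ∂cef = ef − cf + ce,
  ∂abe = be − ae + ab.
As a 12×8 matrix over Z this has rank 7, with invariant factors (1,1,1,1,1,1,1).

Reading off H_k = ker ∂_k / im ∂_{k+1}:

  H_0: rank C_0 − rank ∂_1 = 6 − 5 = 1, and the invariant factors of ∂_1 are all 1, so H_0 ≅ Z.

(K is a triangulation of the 2-sphere S^2.)

H_0 ≅ Z.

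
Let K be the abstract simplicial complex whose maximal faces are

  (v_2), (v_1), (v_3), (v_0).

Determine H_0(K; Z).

H_0 ≅ Z^4.

Order the vertices as v_0 < v_1 < v_2 < v_3. Listing each simplex with vertices in this order, K has dimension 0 with simplices:

  0-simplices (4): [v_0], [v_1], [v_2], [v_3]

so the chain groups are C_0 ≅ Z^4.

Now H_k = ker ∂_k / im ∂_{k+1}, so:

  H_0: rank C_0 − rank ∂_1 = 4 − 0 = 4, and there is no ∂_1, so H_0 = Z^4.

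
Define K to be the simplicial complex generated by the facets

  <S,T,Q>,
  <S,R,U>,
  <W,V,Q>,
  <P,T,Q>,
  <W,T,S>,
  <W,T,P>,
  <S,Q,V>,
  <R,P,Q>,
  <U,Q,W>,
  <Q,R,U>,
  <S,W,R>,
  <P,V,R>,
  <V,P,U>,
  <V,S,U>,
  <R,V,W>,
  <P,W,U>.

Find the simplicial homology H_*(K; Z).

We work with the vertex ordering P < Q < R < S < T < U < V < W. The simplices of K, each written with vertices in increasing order, are:

  0-simplices (8): P, Q, R, S, T, U, V, W
  1-simplices (24): PQ, PR, PT, PU, PV, PW, QR, QS, QT, QU, QV, QW, RS, RU, RV, RW, ST, SU, SV, SW, TW, UV, UW, VW
  2-simplices (16): PQR, PQT, PRV, PTW, PUV, PUW, QRU, QST, QSV, QUW, QVW, RSU, RSW, RVW, STW, SUV

Hence C_0 ≅ Z^8, C_1 ≅ Z^24, C_2 ≅ Z^16.

The boundary map ∂_1: C_1 → C_0 is given by ∂[p,q] = [q] − [p]. For instance
  ∂PW = W − P.
As a 8×24 matrix over Z this has rank 7, with invariant factors (1,1,1,1,1,1,1).

The boundary map ∂_2: C_2 → C_1 acts by ∂[p,q,r] = [q,r] − [p,r] + [p,q]. For instance
  ∂PQR = QR − PR + PQ,
  ∂SUV = UV − SV + SU.
This gives a 24×16 integer matrix of rank 15; reducing to Smith normal form yields diagonal entries (1,1,1,1,1,1,1,1,1,1,1,1,1,1,1).

Computing H_k = (kernel of ∂_k) / (image of ∂_{k+1}):

  H_0: rank C_0 − rank ∂_1 = 8 − 7 = 1, and the invariant factors of ∂_1 are all 1, so H_0 = Z.
  H_1: rank ker ∂_1 − rank ∂_2 = (24 − 7) − 15 = 2, and the invariant factors of ∂_2 are all 1, so H_1 = Z^2.
  H_2: rank ker ∂_2 − rank ∂_3 = (16 − 15) − 0 = 1, and there is no ∂_3, so H_2 = Z.

H_0 ≅ Z,  H_1 ≅ Z^2,  H_2 ≅ Z.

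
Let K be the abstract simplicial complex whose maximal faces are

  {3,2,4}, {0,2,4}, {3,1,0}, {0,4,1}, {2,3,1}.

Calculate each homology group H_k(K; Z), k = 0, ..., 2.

H_0 ≅ Z,  H_1 ≅ Z,  H_2 = 0.

Fix the vertex order 0 < 1 < 2 < 3 < 4 and write every simplex with vertices in increasing order. Then dim K = 2 and the simplices of K are:

  0-simplices (5): [0], [1], [2], [3], [4]
  1-simplices (10): [0,1], [0,2], [0,3], [0,4], [1,2], [1,3], [1,4], [2,3], [2,4], [3,4]
  2-simplices (5): [0,1,3], [0,1,4], [0,2,4], [1,2,3], [2,3,4]

so the chain groups are C_0 ≅ Z^5, C_1 ≅ Z^10, C_2 ≅ Z^5.

Boundary ∂_1: C_1 → C_0 sends each edge [p,q] (with p < q) to q − p. For instance
  ∂[1,4] = [4] − [1].
The resulting 5×10 matrix has rank 4, and its Smith normal form has invariant factors (1,1,1,1).

∂_2: C_2 → C_1 acts by ∂[p,q,r] = [q,r] − [p,r] + [p,q]. For instance
  ∂[0,1,4] = [1,4] − [0,4] + [0,1],
  ∂[0,1,3] = [1,3] − [0,3] + [0,1].
The 10×5 boundary matrix has rank 5 and Smith normal form diag(1,1,1,1,1).

Reading off H_k = ker ∂_k / im ∂_{k+1}:

  H_0: rank C_0 − rank ∂_1 = 5 − 4 = 1, and the invariant factors of ∂_1 are all 1, so H_0 = Z.
  H_1: rank ker ∂_1 − rank ∂_2 = (10 − 4) − 5 = 1, and the invariant factors of ∂_2 are all 1, so H_1 = Z.
  H_2: rank ker ∂_2 − rank ∂_3 = (5 − 5) − 0 = 0, and there is no ∂_3, so H_2 = 0.

(K is a triangulation of the Möbius band.)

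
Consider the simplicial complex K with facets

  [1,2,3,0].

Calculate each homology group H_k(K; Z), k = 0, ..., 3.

K has 4 vertices, 6 edges, 4 triangles, 1 3-simplex.
rank ∂_0 = 0, rank ∂_1 = 3 ⇒ b_0 = 4 − 0 − 3 = 1; all invariant factors of ∂_1 are 1 so no torsion. So H_0 ≅ Z.
rank ∂_1 = 3, rank ∂_2 = 3 ⇒ b_1 = 6 − 3 − 3 = 0; all invariant factors of ∂_2 are 1 so no torsion. So H_1 ≅ 0.
rank ∂_2 = 3, rank ∂_3 = 1 ⇒ b_2 = 4 − 3 − 1 = 0; all invariant factors of ∂_3 are 1 so no torsion. So H_2 ≅ 0.
rank ∂_3 = 1, rank ∂_4 = 0 ⇒ b_3 = 1 − 1 − 0 = 0. So H_3 ≅ 0.

H_0 = Z,  H_1 = 0,  H_2 = 0,  H_3 = 0.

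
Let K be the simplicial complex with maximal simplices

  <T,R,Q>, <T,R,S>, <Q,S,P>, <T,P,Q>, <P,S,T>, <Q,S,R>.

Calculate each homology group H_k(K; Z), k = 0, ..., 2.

Order the vertices as P < Q < R < S < T. Listing each simplex with vertices in this order, K has dimension 2 with simplices:

  0-simplices (5): P, Q, R, S, T
  1-simplices (9): PQ, PS, PT, QR, QS, QT, RS, RT, ST
  2-simplices (6): PQS, PQT, PST, QRS, QRT, RST

giving chain groups C_0 ≅ Z^5, C_1 ≅ Z^9, C_2 ≅ Z^6.

∂_1: C_1 → C_0 is given by ∂[p,q] = [q] − [p].
The resulting 5×9 matrix has rank 4, and its Smith normal form has invariant factors (1,1,1,1).

Boundary ∂_2: C_2 → C_1 sends each 2-simplex [p,q,r] to [q,r] − [p,r] + [p,q]. For instance
  ∂PQT = QT − PT + PQ,
  ∂RST = ST − RT + RS.
This gives a 9×6 integer matrix of rank 5; reducing to Smith normal form yields diagonal entries (1,1,1,1,1).

Now H_k = ker ∂_k / im ∂_{k+1}, so:

  H_0: rank C_0 − rank ∂_1 = 5 − 4 = 1, and the invariant factors of ∂_1 are all 1, so H_0 = Z.
  H_1: rank ker ∂_1 − rank ∂_2 = (9 − 4) − 5 = 0, and the invariant factors of ∂_2 are all 1, so H_1 = 0.
  H_2: rank ker ∂_2 − rank ∂_3 = (6 − 5) − 0 = 1, and there is no ∂_3, so H_2 = Z.

As a check, the Euler characteristic is 5 − 9 + 6 = 2, which agrees with 1 − 0 + 1 = 2.

H_0 = Z,  H_1 = 0,  H_2 = Z.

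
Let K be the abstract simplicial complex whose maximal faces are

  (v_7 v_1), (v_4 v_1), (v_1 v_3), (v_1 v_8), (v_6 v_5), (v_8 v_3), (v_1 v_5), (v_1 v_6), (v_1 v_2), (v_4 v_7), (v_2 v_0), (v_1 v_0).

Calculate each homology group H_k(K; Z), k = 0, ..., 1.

H_0 ≅ Z,  H_1 ≅ Z^4.

Take the total order v_0 < v_1 < v_2 < v_3 < v_4 < v_5 < v_6 < v_7 < v_8 on the vertex set. Then K (dimension 1) consists of the simplices:

  0-simplices (9): [v_0], [v_1], [v_2], [v_3], [v_4], [v_5], [v_6], [v_7], [v_8]
  1-simplices (12): [v_0,v_1], [v_0,v_2], [v_1,v_2], [v_1,v_3], [v_1,v_4], [v_1,v_5], [v_1,v_6], [v_1,v_7], [v_1,v_8], [v_3,v_8], [v_4,v_7], [v_5,v_6]

Hence C_0 ≅ Z^9, C_1 ≅ Z^12.

Boundary ∂_1: C_1 → C_0 sends each edge [p,q] (with p < q) to q − p. For instance
  ∂[v_1,v_2] = [v_2] − [v_1].
This gives a 9×12 integer matrix of rank 8; reducing to Smith normal form yields diagonal entries (1,1,1,1,1,1,1,1).

Computing H_k = (kernel of ∂_k) / (image of ∂_{k+1}):

  H_0: rank C_0 − rank ∂_1 = 9 − 8 = 1, and the invariant factors of ∂_1 are all 1, so H_0 = Z.
  H_1: rank ker ∂_1 − rank ∂_2 = (12 − 8) − 0 = 4, and there is no ∂_2, so H_1 = Z^4.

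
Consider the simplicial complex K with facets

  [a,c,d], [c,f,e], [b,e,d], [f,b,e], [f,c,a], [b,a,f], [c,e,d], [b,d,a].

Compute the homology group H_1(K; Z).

H_1 = 0.

Take the total order a < b < c < d < e < f on the vertex set. Then K (dimension 2) consists of the simplices:

  0-simplices (6): a, b, c, d, e, f
  1-simplices (12): ab, ac, ad, af, bd, be, bf, cd, ce, cf, de, ef
  2-simplices (8): abd, abf, acd, acf, bde, bef, cde, cef

giving chain groups C_0 ≅ Z^6, C_1 ≅ Z^12, C_2 ≅ Z^8.

∂_1: C_1 → C_0 is given by ∂[p,q] = [q] − [p]. For instance
  ∂ab = b − a.
This gives a 6×12 integer matrix of rank 5; reducing to Smith normal form yields diagonal entries (1,1,1,1,1).

Boundary ∂_2: C_2 → C_1 acts by ∂[p,q,r] = [q,r] − [p,r] + [p,q]. For instance
  ∂cde = de − ce + cd,
  ∂bde = de − be + bd.
As a 12×8 matrix over Z this has rank 7, with invariant factors (1,1,1,1,1,1,1).

Computing H_k = (kernel of ∂_k) / (image of ∂_{k+1}):

  H_1: rank ker ∂_1 − rank ∂_2 = (12 − 5) − 7 = 0, and the invariant factors of ∂_2 are all 1, so H_1 = 0.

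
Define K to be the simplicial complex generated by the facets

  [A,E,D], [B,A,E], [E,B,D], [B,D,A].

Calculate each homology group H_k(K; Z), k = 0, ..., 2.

H_0 ≅ Z,  H_1 = 0,  H_2 ≅ Z.

Fix the vertex order A < B < D < E and write every simplex with vertices in increasing order. Then dim K = 2 and the simplices of K are:

  0-simplices (4): A, B, D, E
  1-simplices (6): AB, AD, AE, BD, BE, DE
  2-simplices (4): ABD, ABE, ADE, BDE

so the chain groups are C_0 ≅ Z^4, C_1 ≅ Z^6, C_2 ≅ Z^4.

Boundary ∂_1: C_1 → C_0 sends each edge [p,q] (with p < q) to q − p.
This gives a 4×6 integer matrix of rank 3; reducing to Smith normal form yields diagonal entries (1,1,1).

Boundary ∂_2: C_2 → C_1 sends each 2-simplex [p,q,r] to [q,r] − [p,r] + [p,q]. For instance
  ∂ABD = BD − AD + AB,
  ∂ABE = BE − AE + AB.
As a 6×4 matrix over Z this has rank 3, with invariant factors (1,1,1).

From H_k ≅ ker(∂_k) / im(∂_{k+1}) we obtain:

  H_0: rank C_0 − rank ∂_1 = 4 − 3 = 1, and the invariant factors of ∂_1 are all 1, so H_0 ≅ Z.
  H_1: rank ker ∂_1 − rank ∂_2 = (6 − 3) − 3 = 0, and the invariant factors of ∂_2 are all 1, so H_1 ≅ 0.
  H_2: rank ker ∂_2 − rank ∂_3 = (4 − 3) − 0 = 1, and there is no ∂_3, so H_2 ≅ Z.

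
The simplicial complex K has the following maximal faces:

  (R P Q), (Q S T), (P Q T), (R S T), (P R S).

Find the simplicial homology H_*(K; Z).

H_0 ≅ Z,  H_1 ≅ Z,  H_2 = 0.

We work with the vertex ordering P < Q < R < S < T. The simplices of K, each written with vertices in increasing order, are:

  0-simplices (5): P, Q, R, S, T
  1-simplices (10): PQ, PR, PS, PT, QR, QS, QT, RS, RT, ST
  2-simplices (5): PQR, PQT, PRS, QST, RST

giving chain groups C_0 ≅ Z^5, C_1 ≅ Z^10, C_2 ≅ Z^5.

Boundary ∂_1: C_1 → C_0 sends each edge [p,q] (with p < q) to q − p. For instance
  ∂RS = S − R.
The resulting 5×10 matrix has rank 4, and its Smith normal form has invariant factors (1,1,1,1).

∂_2: C_2 → C_1 acts by ∂[p,q,r] = [q,r] − [p,r] + [p,q]. For instance
  ∂RST = ST − RT + RS,
  ∂PQT = QT − PT + PQ.
The resulting 10×5 matrix has rank 5, and its Smith normal form has invariant factors (1,1,1,1,1).

From H_k ≅ ker(∂_k) / im(∂_{k+1}) we obtain:

  H_0: rank C_0 − rank ∂_1 = 5 − 4 = 1, and the invariant factors of ∂_1 are all 1, so H_0 = Z.
  H_1: rank ker ∂_1 − rank ∂_2 = (10 − 4) − 5 = 1, and the invariant factors of ∂_2 are all 1, so H_1 = Z.
  H_2: rank ker ∂_2 − rank ∂_3 = (5 − 5) − 0 = 0, and there is no ∂_3, so H_2 = 0.

As a check, the Euler characteristic is 5 − 10 + 5 = 0, which agrees with 1 − 1 + 0 = 0.
(K is a triangulation of the Möbius band.)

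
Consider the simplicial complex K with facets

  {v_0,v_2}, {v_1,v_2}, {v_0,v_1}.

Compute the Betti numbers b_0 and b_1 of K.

b_0 = 1, b_1 = 1.

Order the vertices as v_0 < v_1 < v_2. Listing each simplex with vertices in this order, K has dimension 1 with simplices:

  0-simplices (3): [v_0], [v_1], [v_2]
  1-simplices (3): [v_0,v_1], [v_0,v_2], [v_1,v_2]

so the chain groups are C_0 ≅ Z^3, C_1 ≅ Z^3.

∂_1: C_1 → C_0 is given by ∂[p,q] = [q] − [p]. For instance
  ∂[v_1,v_2] = [v_2] − [v_1].
This gives a 3×3 integer matrix of rank 2; reducing to Smith normal form yields diagonal entries (1,1).

Reading off H_k = ker ∂_k / im ∂_{k+1}:

  H_0: rank C_0 − rank ∂_1 = 3 − 2 = 1, and the invariant factors of ∂_1 are all 1, so H_0 ≅ Z.
  H_1: rank ker ∂_1 − rank ∂_2 = (3 − 2) − 0 = 1, and there is no ∂_2, so H_1 ≅ Z.

Hence the Betti numbers are b_0 = 1, b_1 = 1.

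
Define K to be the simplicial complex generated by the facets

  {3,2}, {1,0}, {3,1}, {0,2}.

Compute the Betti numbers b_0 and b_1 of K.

b_0 = 1, b_1 = 1.

Fix the vertex order 0 < 1 < 2 < 3 and write every simplex with vertices in increasing order. Then dim K = 1 and the simplices of K are:

  0-simplices (4): [0], [1], [2], [3]
  1-simplices (4): [0,1], [0,2], [1,3], [2,3]

giving chain groups C_0 ≅ Z^4, C_1 ≅ Z^4.

∂_1: C_1 → C_0 sends each edge [p,q] (with p < q) to q − p.
This gives a 4×4 integer matrix of rank 3; reducing to Smith normal form yields diagonal entries (1,1,1).

Computing H_k = (kernel of ∂_k) / (image of ∂_{k+1}):

  H_0: rank C_0 − rank ∂_1 = 4 − 3 = 1, and the invariant factors of ∂_1 are all 1, so H_0 ≅ Z.
  H_1: rank ker ∂_1 − rank ∂_2 = (4 − 3) − 0 = 1, and there is no ∂_2, so H_1 ≅ Z.

Hence the Betti numbers are b_0 = 1, b_1 = 1.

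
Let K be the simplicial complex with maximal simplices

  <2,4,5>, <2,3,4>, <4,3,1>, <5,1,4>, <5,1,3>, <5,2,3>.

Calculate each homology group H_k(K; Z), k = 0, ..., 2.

H_0 ≅ Z,  H_1 = 0,  H_2 ≅ Z.

K has 5 vertices, 9 edges, 6 triangles.
rank ∂_0 = 0, rank ∂_1 = 4 ⇒ b_0 = 5 − 0 − 4 = 1; all invariant factors of ∂_1 are 1 so no torsion. So H_0 ≅ Z.
rank ∂_1 = 4, rank ∂_2 = 5 ⇒ b_1 = 9 − 4 − 5 = 0; all invariant factors of ∂_2 are 1 so no torsion. So H_1 ≅ 0.
rank ∂_2 = 5, rank ∂_3 = 0 ⇒ b_2 = 6 − 5 − 0 = 1. So H_2 ≅ Z.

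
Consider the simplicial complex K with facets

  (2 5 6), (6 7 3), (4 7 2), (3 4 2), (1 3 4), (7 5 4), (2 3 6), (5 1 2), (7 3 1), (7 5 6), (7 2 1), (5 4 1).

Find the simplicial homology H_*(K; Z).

Take the total order 1 < 2 < 3 < 4 < 5 < 6 < 7 on the vertex set. Then K (dimension 2) consists of the simplices:

  0-simplices (7): [1], [2], [3], [4], [5], [6], [7]
  1-simplices (18): [1,2], [1,3], [1,4], [1,5], [1,7], [2,3], [2,4], [2,5], [2,6], [2,7], [3,4], [3,6], [3,7], [4,5], [4,7], [5,6], [5,7], [6,7]
  2-simplices (12): [1,2,5], [1,2,7], [1,3,4], [1,3,7], [1,4,5], [2,3,4], [2,3,6], [2,4,7], [2,5,6], [3,6,7], [4,5,7], [5,6,7]

so the chain groups are C_0 ≅ Z^7, C_1 ≅ Z^18, C_2 ≅ Z^12.

The boundary map ∂_1: C_1 → C_0 sends each edge [p,q] (with p < q) to q − p.
The resulting 7×18 matrix has rank 6, and its Smith normal form has invariant factors (1,1,1,1,1,1).

∂_2: C_2 → C_1 acts by ∂[p,q,r] = [q,r] − [p,r] + [p,q]. For instance
  ∂[2,3,4] = [3,4] − [2,4] + [2,3],
  ∂[2,5,6] = [5,6] − [2,6] + [2,5].
The resulting 18×12 matrix has rank 12, and its Smith normal form has invariant factors (1,1,1,1,1,1,1,1,1,1,1,2).

Now H_k = ker ∂_k / im ∂_{k+1}, so:

  H_0: rank C_0 − rank ∂_1 = 7 − 6 = 1, and the invariant factors of ∂_1 are all 1, so H_0 = Z.
  H_1: rank ker ∂_1 − rank ∂_2 = (18 − 6) − 12 = 0, and ∂_2 has invariant factor 2 > 1, so H_1 = Z_2.
  H_2: rank ker ∂_2 − rank ∂_3 = (12 − 12) − 0 = 0, and there is no ∂_3, so H_2 = 0.

(K is a triangulation of the real projective plane RP^2.)

H_0 ≅ Z,  H_1 ≅ Z_2,  H_2 = 0.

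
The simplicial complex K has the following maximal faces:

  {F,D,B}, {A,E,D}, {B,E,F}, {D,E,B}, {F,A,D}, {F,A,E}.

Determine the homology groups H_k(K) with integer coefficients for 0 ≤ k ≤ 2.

H_0 ≅ Z,  H_1 = 0,  H_2 ≅ Z.

We work with the vertex ordering A < B < D < E < F. The simplices of K, each written with vertices in increasing order, are:

  0-simplices (5): A, B, D, E, F
  1-simplices (9): AD, AE, AF, BD, BE, BF, DE, DF, EF
  2-simplices (6): ADE, ADF, AEF, BDE, BDF, BEF

so the chain groups are C_0 ≅ Z^5, C_1 ≅ Z^9, C_2 ≅ Z^6.

The boundary map ∂_1: C_1 → C_0 maps an edge to its endpoints' difference, ∂[p,q] = q − p.
As a 5×9 matrix over Z this has rank 4, with invariant factors (1,1,1,1).

∂_2: C_2 → C_1 acts by ∂[p,q,r] = [q,r] − [p,r] + [p,q]. For instance
  ∂ADF = DF − AF + AD,
  ∂BEF = EF − BF + BE.
This gives a 9×6 integer matrix of rank 5; reducing to Smith normal form yields diagonal entries (1,1,1,1,1).

Reading off H_k = ker ∂_k / im ∂_{k+1}:

  H_0: rank C_0 − rank ∂_1 = 5 − 4 = 1, and the invariant factors of ∂_1 are all 1, so H_0 = Z.
  H_1: rank ker ∂_1 − rank ∂_2 = (9 − 4) − 5 = 0, and the invariant factors of ∂_2 are all 1, so H_1 = 0.
  H_2: rank ker ∂_2 − rank ∂_3 = (6 − 5) − 0 = 1, and there is no ∂_3, so H_2 = Z.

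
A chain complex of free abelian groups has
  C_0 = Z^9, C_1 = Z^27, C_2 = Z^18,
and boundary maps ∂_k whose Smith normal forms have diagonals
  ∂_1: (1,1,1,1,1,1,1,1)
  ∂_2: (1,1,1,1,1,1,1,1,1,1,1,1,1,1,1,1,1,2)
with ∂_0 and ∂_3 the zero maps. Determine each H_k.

H_0 = Z,  H_1 = Z × Z/2,  H_2 = 0.

H_0: b_0 = 9 − 0 − 8 = 1; torsion from ∂_1 factors > 1: none. So H_0 = Z.
H_1: b_1 = 27 − 8 − 18 = 1; torsion from ∂_2 factors > 1: [2]. So H_1 = Z × Z/2.
H_2: b_2 = 18 − 18 − 0 = 0; torsion from ∂_3 factors > 1: none. So H_2 = 0.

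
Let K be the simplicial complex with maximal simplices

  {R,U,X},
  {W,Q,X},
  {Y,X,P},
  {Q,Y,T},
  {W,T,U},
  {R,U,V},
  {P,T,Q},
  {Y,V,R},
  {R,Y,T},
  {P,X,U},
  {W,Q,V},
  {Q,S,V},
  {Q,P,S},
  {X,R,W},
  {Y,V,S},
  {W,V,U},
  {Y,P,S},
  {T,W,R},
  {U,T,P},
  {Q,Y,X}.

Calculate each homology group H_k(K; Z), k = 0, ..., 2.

H_0 = Z,  H_1 = Z ⊕ Z/2Z,  H_2 = 0.

Take the total order P < Q < R < S < T < U < V < W < X < Y on the vertex set. Then K (dimension 2) consists of the simplices:

  0-simplices (10): P, Q, R, S, T, U, V, W, X, Y
  1-simplices (30): PQ, PS, PT, PU, PX, PY, QS, QT, QV, QW, QX, QY, RT, RU, RV, RW, RX, RY, SV, SY, TU, TW, TY, UV, UW, UX, VW, VY, WX, XY
  2-simplices (20): PQS, PQT, PSY, PTU, PUX, PXY, QSV, QTY, QVW, QWX, QXY, RTW, RTY, RUV, RUX, RVY, RWX, SVY, TUW, UVW

giving chain groups C_0 ≅ Z^10, C_1 ≅ Z^30, C_2 ≅ Z^20.

The boundary map ∂_1: C_1 → C_0 is given by ∂[p,q] = [q] − [p]. For instance
  ∂XY = Y − X.
This gives a 10×30 integer matrix of rank 9; reducing to Smith normal form yields diagonal entries (1,1,1,1,1,1,1,1,1).

Boundary ∂_2: C_2 → C_1 maps a triangle to the signed sum of its edges. For instance
  ∂RVY = VY − RY + RV,
  ∂QTY = TY − QY + QT.
The 30×20 boundary matrix has rank 20 and Smith normal form diag(1,1,1,1,1,1,1,1,1,1,1,1,1,1,1,1,1,1,1,2).

Now H_k = ker ∂_k / im ∂_{k+1}, so:

  H_0: rank C_0 − rank ∂_1 = 10 − 9 = 1, and the invariant factors of ∂_1 are all 1, so H_0 = Z.
  H_1: rank ker ∂_1 − rank ∂_2 = (30 − 9) − 20 = 1, and ∂_2 has invariant factor 2 > 1, so H_1 = Z ⊕ Z/2Z.
  H_2: rank ker ∂_2 − rank ∂_3 = (20 − 20) − 0 = 0, and there is no ∂_3, so H_2 = 0.

(K is a triangulation of the Klein bottle.)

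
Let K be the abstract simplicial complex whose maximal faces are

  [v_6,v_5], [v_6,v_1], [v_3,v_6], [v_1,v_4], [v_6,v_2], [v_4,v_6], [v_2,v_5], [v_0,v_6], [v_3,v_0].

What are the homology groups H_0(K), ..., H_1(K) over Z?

We work with the vertex ordering v_0 < v_1 < v_2 < v_3 < v_4 < v_5 < v_6. The simplices of K, each written with vertices in increasing order, are:

  0-simplices (7): [v_0], [v_1], [v_2], [v_3], [v_4], [v_5], [v_6]
  1-simplices (9): [v_0,v_3], [v_0,v_6], [v_1,v_4], [v_1,v_6], [v_2,v_5], [v_2,v_6], [v_3,v_6], [v_4,v_6], [v_5,v_6]

giving chain groups C_0 ≅ Z^7, C_1 ≅ Z^9.

Boundary ∂_1: C_1 → C_0 is given by ∂[p,q] = [q] − [p]. For instance
  ∂[v_1,v_4] = [v_4] − [v_1].
The resulting 7×9 matrix has rank 6, and its Smith normal form has invariant factors (1,1,1,1,1,1).

Computing H_k = (kernel of ∂_k) / (image of ∂_{k+1}):

  H_0: rank C_0 − rank ∂_1 = 7 − 6 = 1, and the invariant factors of ∂_1 are all 1, so H_0 = Z.
  H_1: rank ker ∂_1 − rank ∂_2 = (9 − 6) − 0 = 3, and there is no ∂_2, so H_1 = Z^3.

As a check, the Euler characteristic is 7 − 9 = -2, which agrees with 1 − 3 = -2.

H_0 ≅ Z,  H_1 ≅ Z^3.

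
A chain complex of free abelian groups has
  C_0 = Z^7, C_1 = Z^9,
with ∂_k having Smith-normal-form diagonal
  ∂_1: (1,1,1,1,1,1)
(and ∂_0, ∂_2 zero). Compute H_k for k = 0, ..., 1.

H_0: b_0 = 7 − 0 − 6 = 1; torsion from ∂_1 factors > 1: none. So H_0 ≅ Z.
H_1: b_1 = 9 − 6 − 0 = 3; torsion from ∂_2 factors > 1: none. So H_1 ≅ Z^3.

H_0 ≅ Z,  H_1 ≅ Z^3.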